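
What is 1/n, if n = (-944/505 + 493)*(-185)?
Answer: -101/9176777 ≈ -1.1006e-5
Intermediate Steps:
n = -9176777/101 (n = (-944*1/505 + 493)*(-185) = (-944/505 + 493)*(-185) = (248021/505)*(-185) = -9176777/101 ≈ -90859.)
1/n = 1/(-9176777/101) = -101/9176777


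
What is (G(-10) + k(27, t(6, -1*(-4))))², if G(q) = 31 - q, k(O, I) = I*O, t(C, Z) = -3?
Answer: 1600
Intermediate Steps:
(G(-10) + k(27, t(6, -1*(-4))))² = ((31 - 1*(-10)) - 3*27)² = ((31 + 10) - 81)² = (41 - 81)² = (-40)² = 1600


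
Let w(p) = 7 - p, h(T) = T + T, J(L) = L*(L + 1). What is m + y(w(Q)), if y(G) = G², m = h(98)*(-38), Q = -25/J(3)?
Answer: -1060631/144 ≈ -7365.5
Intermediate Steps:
J(L) = L*(1 + L)
h(T) = 2*T
Q = -25/12 (Q = -25*1/(3*(1 + 3)) = -25/(3*4) = -25/12 ≈ -2.0833)
m = -7448 (m = (2*98)*(-38) = 196*(-38) = -7448)
m + y(w(Q)) = -7448 + (7 - 1*(-25/12))² = -7448 + (7 + 25/12)² = -7448 + (109/12)² = -7448 + 11881/144 = -1060631/144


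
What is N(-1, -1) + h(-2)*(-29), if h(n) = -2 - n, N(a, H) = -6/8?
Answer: -¾ ≈ -0.75000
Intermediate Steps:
N(a, H) = -¾ (N(a, H) = -6*⅛ = -¾)
N(-1, -1) + h(-2)*(-29) = -¾ + (-2 - 1*(-2))*(-29) = -¾ + (-2 + 2)*(-29) = -¾ + 0*(-29) = -¾ + 0 = -¾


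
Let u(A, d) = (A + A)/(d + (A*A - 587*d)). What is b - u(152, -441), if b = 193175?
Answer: 27192278723/140765 ≈ 1.9318e+5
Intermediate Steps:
u(A, d) = 2*A/(A**2 - 586*d) (u(A, d) = (2*A)/(d + (A**2 - 587*d)) = (2*A)/(A**2 - 586*d) = 2*A/(A**2 - 586*d))
b - u(152, -441) = 193175 - 2*152/(152**2 - 586*(-441)) = 193175 - 2*152/(23104 + 258426) = 193175 - 2*152/281530 = 193175 - 1*152/140765 = 193175 - 152/140765 = 27192278723/140765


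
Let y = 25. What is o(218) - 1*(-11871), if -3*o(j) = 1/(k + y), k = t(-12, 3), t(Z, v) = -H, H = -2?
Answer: 961550/81 ≈ 11871.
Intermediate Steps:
t(Z, v) = 2 (t(Z, v) = -1*(-2) = 2)
k = 2
o(j) = -1/81 (o(j) = -1/(3*(2 + 25)) = -⅓/27 = -⅓*1/27 = -1/81)
o(218) - 1*(-11871) = -1/81 - 1*(-11871) = -1/81 + 11871 = 961550/81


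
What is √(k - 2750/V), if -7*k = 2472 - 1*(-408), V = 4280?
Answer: I*√924689185/1498 ≈ 20.3*I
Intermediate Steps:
k = -2880/7 (k = -(2472 - 1*(-408))/7 = -(2472 + 408)/7 = -⅐*2880 = -2880/7 ≈ -411.43)
√(k - 2750/V) = √(-2880/7 - 2750/4280) = √(-2880/7 - 2750*1/4280) = √(-2880/7 - 275/428) = √(-1234565/2996) = I*√924689185/1498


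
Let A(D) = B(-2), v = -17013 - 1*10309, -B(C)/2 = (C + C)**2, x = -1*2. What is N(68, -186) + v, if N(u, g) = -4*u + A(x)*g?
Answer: -21642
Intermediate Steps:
x = -2
B(C) = -8*C**2 (B(C) = -2*(C + C)**2 = -2*4*C**2 = -8*C**2)
v = -27322 (v = -17013 - 10309 = -27322)
A(D) = -32 (A(D) = -8*(-2)**2 = -8*4 = -32)
N(u, g) = -32*g - 4*u (N(u, g) = -4*u - 32*g = -32*g - 4*u)
N(68, -186) + v = (-32*(-186) - 4*68) - 27322 = (5952 - 272) - 27322 = 5680 - 27322 = -21642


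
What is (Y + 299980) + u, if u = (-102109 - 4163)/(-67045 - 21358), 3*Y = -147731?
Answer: 66497851043/265209 ≈ 2.5074e+5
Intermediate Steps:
Y = -147731/3 (Y = (⅓)*(-147731) = -147731/3 ≈ -49244.)
u = 106272/88403 (u = -106272/(-88403) = -106272*(-1/88403) = 106272/88403 ≈ 1.2021)
(Y + 299980) + u = (-147731/3 + 299980) + 106272/88403 = 752209/3 + 106272/88403 = 66497851043/265209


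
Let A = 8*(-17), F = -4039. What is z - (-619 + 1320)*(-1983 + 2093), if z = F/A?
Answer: -10482921/136 ≈ -77080.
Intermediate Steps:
A = -136
z = 4039/136 (z = -4039/(-136) = -4039*(-1/136) = 4039/136 ≈ 29.699)
z - (-619 + 1320)*(-1983 + 2093) = 4039/136 - (-619 + 1320)*(-1983 + 2093) = 4039/136 - 701*110 = 4039/136 - 1*77110 = 4039/136 - 77110 = -10482921/136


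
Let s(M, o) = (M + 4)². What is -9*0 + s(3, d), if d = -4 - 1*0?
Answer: 49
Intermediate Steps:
d = -4 (d = -4 + 0 = -4)
s(M, o) = (4 + M)²
-9*0 + s(3, d) = -9*0 + (4 + 3)² = 0 + 7² = 0 + 49 = 49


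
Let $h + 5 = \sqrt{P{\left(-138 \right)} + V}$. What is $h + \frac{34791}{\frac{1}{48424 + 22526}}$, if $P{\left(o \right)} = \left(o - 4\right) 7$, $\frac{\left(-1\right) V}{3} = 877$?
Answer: $2468421445 + 5 i \sqrt{145} \approx 2.4684 \cdot 10^{9} + 60.208 i$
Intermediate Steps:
$V = -2631$ ($V = \left(-3\right) 877 = -2631$)
$P{\left(o \right)} = -28 + 7 o$ ($P{\left(o \right)} = \left(-4 + o\right) 7 = -28 + 7 o$)
$h = -5 + 5 i \sqrt{145}$ ($h = -5 + \sqrt{\left(-28 + 7 \left(-138\right)\right) - 2631} = -5 + \sqrt{\left(-28 - 966\right) - 2631} = -5 + \sqrt{-994 - 2631} = -5 + \sqrt{-3625} = -5 + 5 i \sqrt{145} \approx -5.0 + 60.208 i$)
$h + \frac{34791}{\frac{1}{48424 + 22526}} = \left(-5 + 5 i \sqrt{145}\right) + \frac{34791}{\frac{1}{48424 + 22526}} = \left(-5 + 5 i \sqrt{145}\right) + \frac{34791}{\frac{1}{70950}} = \left(-5 + 5 i \sqrt{145}\right) + 34791 \frac{1}{\frac{1}{70950}} = \left(-5 + 5 i \sqrt{145}\right) + 34791 \cdot 70950 = \left(-5 + 5 i \sqrt{145}\right) + 2468421450 = 2468421445 + 5 i \sqrt{145}$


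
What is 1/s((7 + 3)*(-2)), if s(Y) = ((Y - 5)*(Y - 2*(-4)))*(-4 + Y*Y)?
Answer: 1/118800 ≈ 8.4175e-6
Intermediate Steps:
s(Y) = (-5 + Y)*(-4 + Y²)*(8 + Y) (s(Y) = ((-5 + Y)*(Y + 8))*(-4 + Y²) = ((-5 + Y)*(8 + Y))*(-4 + Y²) = (-5 + Y)*(-4 + Y²)*(8 + Y))
1/s((7 + 3)*(-2)) = 1/(160 + ((7 + 3)*(-2))⁴ - 44*4*(7 + 3)² - 12*(7 + 3)*(-2) + 3*((7 + 3)*(-2))³) = 1/(160 + (10*(-2))⁴ - 44*(10*(-2))² - 120*(-2) + 3*(10*(-2))³) = 1/(160 + (-20)⁴ - 44*(-20)² - 12*(-20) + 3*(-20)³) = 1/(160 + 160000 - 44*400 + 240 + 3*(-8000)) = 1/(160 + 160000 - 17600 + 240 - 24000) = 1/118800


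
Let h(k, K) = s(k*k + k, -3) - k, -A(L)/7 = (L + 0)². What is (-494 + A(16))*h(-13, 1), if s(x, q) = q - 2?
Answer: -18288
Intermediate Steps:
s(x, q) = -2 + q
A(L) = -7*L² (A(L) = -7*(L + 0)² = -7*L²)
h(k, K) = -5 - k (h(k, K) = (-2 - 3) - k = -5 - k)
(-494 + A(16))*h(-13, 1) = (-494 - 7*16²)*(-5 - 1*(-13)) = (-494 - 7*256)*(-5 + 13) = (-494 - 1792)*8 = -2286*8 = -18288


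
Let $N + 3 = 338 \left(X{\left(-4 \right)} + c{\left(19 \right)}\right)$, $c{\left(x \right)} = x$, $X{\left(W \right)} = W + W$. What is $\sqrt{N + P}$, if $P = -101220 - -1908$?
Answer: $i \sqrt{95597} \approx 309.19 i$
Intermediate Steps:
$X{\left(W \right)} = 2 W$
$N = 3715$ ($N = -3 + 338 \left(2 \left(-4\right) + 19\right) = -3 + 338 \left(-8 + 19\right) = -3 + 338 \cdot 11 = -3 + 3718 = 3715$)
$P = -99312$ ($P = -101220 + 1908 = -99312$)
$\sqrt{N + P} = \sqrt{3715 - 99312} = \sqrt{-95597} = i \sqrt{95597}$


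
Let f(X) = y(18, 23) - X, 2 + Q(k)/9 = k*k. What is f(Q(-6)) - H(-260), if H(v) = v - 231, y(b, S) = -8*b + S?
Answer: 64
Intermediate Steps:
Q(k) = -18 + 9*k² (Q(k) = -18 + 9*(k*k) = -18 + 9*k²)
y(b, S) = S - 8*b
f(X) = -121 - X (f(X) = (23 - 8*18) - X = (23 - 144) - X = -121 - X)
H(v) = -231 + v
f(Q(-6)) - H(-260) = (-121 - (-18 + 9*(-6)²)) - (-231 - 260) = (-121 - (-18 + 9*36)) - 1*(-491) = (-121 - (-18 + 324)) + 491 = (-121 - 1*306) + 491 = (-121 - 306) + 491 = -427 + 491 = 64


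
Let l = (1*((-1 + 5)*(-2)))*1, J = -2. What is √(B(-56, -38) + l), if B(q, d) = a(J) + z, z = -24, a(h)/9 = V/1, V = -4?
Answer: 2*I*√17 ≈ 8.2462*I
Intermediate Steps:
a(h) = -36 (a(h) = 9*(-4/1) = 9*(-4*1) = 9*(-4) = -36)
B(q, d) = -60 (B(q, d) = -36 - 24 = -60)
l = -8 (l = (1*(4*(-2)))*1 = (1*(-8))*1 = -8*1 = -8)
√(B(-56, -38) + l) = √(-60 - 8) = √(-68) = 2*I*√17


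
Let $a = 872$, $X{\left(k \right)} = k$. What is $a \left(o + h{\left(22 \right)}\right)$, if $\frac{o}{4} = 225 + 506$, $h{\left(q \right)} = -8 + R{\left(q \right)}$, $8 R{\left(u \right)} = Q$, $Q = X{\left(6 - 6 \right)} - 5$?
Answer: $2542207$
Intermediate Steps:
$Q = -5$ ($Q = \left(6 - 6\right) - 5 = 0 - 5 = -5$)
$R{\left(u \right)} = - \frac{5}{8}$ ($R{\left(u \right)} = \frac{1}{8} \left(-5\right) = - \frac{5}{8}$)
$h{\left(q \right)} = - \frac{69}{8}$ ($h{\left(q \right)} = -8 - \frac{5}{8} = - \frac{69}{8}$)
$o = 2924$ ($o = 4 \left(225 + 506\right) = 4 \cdot 731 = 2924$)
$a \left(o + h{\left(22 \right)}\right) = 872 \left(2924 - \frac{69}{8}\right) = 872 \cdot \frac{23323}{8} = 2542207$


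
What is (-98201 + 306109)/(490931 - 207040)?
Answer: 207908/283891 ≈ 0.73235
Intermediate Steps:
(-98201 + 306109)/(490931 - 207040) = 207908/283891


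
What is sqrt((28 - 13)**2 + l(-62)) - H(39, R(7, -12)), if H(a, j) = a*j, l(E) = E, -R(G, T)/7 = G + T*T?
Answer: 41223 + sqrt(163) ≈ 41236.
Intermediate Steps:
R(G, T) = -7*G - 7*T**2 (R(G, T) = -7*(G + T*T) = -7*(G + T**2) = -7*G - 7*T**2)
sqrt((28 - 13)**2 + l(-62)) - H(39, R(7, -12)) = sqrt((28 - 13)**2 - 62) - 39*(-7*7 - 7*(-12)**2) = sqrt(15**2 - 62) - 39*(-49 - 7*144) = sqrt(225 - 62) - 39*(-49 - 1008) = sqrt(163) - 39*(-1057) = sqrt(163) - 1*(-41223) = sqrt(163) + 41223 = 41223 + sqrt(163)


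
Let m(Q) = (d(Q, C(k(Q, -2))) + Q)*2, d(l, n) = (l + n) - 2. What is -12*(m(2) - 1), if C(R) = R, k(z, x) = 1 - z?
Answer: -12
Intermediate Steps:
d(l, n) = -2 + l + n
m(Q) = -2 + 2*Q (m(Q) = ((-2 + Q + (1 - Q)) + Q)*2 = (-1 + Q)*2 = -2 + 2*Q)
-12*(m(2) - 1) = -12*((-2 + 2*2) - 1) = -12*((-2 + 4) - 1) = -12*(2 - 1) = -12*1 = -12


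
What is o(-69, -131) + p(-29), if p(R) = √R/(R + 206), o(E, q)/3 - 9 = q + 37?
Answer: -255 + I*√29/177 ≈ -255.0 + 0.030425*I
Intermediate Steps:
o(E, q) = 138 + 3*q (o(E, q) = 27 + 3*(q + 37) = 27 + 3*(37 + q) = 27 + (111 + 3*q) = 138 + 3*q)
p(R) = √R/(206 + R)
o(-69, -131) + p(-29) = (138 + 3*(-131)) + √(-29)/(206 - 29) = (138 - 393) + (I*√29)/177 = -255 + (I*√29)*(1/177) = -255 + I*√29/177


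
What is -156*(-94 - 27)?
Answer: 18876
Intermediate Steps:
-156*(-94 - 27) = -156*(-121) = 18876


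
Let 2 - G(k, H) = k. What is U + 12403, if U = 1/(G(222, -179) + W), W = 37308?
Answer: 460002465/37088 ≈ 12403.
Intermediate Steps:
G(k, H) = 2 - k
U = 1/37088 (U = 1/((2 - 1*222) + 37308) = 1/((2 - 222) + 37308) = 1/(-220 + 37308) = 1/37088 ≈ 2.6963e-5)
U + 12403 = 1/37088 + 12403 = 460002465/37088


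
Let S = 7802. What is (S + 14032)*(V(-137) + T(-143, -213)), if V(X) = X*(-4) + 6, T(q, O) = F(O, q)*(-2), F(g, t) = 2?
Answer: 12008700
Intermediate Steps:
T(q, O) = -4 (T(q, O) = 2*(-2) = -4)
V(X) = 6 - 4*X (V(X) = -4*X + 6 = 6 - 4*X)
(S + 14032)*(V(-137) + T(-143, -213)) = (7802 + 14032)*((6 - 4*(-137)) - 4) = 21834*((6 + 548) - 4) = 21834*(554 - 4) = 21834*550 = 12008700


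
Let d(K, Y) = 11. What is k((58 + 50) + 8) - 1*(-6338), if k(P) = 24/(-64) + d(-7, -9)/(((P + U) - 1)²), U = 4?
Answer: 717976949/113288 ≈ 6337.6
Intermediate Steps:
k(P) = -3/8 + 11/(3 + P)² (k(P) = 24/(-64) + 11/(((P + 4) - 1)²) = 24*(-1/64) + 11/(((4 + P) - 1)²) = -3/8 + 11/((3 + P)²) = -3/8 + 11/(3 + P)²)
k((58 + 50) + 8) - 1*(-6338) = (-3/8 + 11/(3 + ((58 + 50) + 8))²) - 1*(-6338) = (-3/8 + 11/(3 + (108 + 8))²) + 6338 = (-3/8 + 11/(3 + 116)²) + 6338 = (-3/8 + 11/119²) + 6338 = (-3/8 + 11*(1/14161)) + 6338 = (-3/8 + 11/14161) + 6338 = -42395/113288 + 6338 = 717976949/113288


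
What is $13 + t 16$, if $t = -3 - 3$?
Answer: $-83$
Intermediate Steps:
$t = -6$ ($t = -3 - 3 = -6$)
$13 + t 16 = 13 - 96 = -83$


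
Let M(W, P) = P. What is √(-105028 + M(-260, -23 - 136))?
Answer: I*√105187 ≈ 324.33*I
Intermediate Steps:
√(-105028 + M(-260, -23 - 136)) = √(-105028 + (-23 - 136)) = √(-105028 - 159) = √(-105187) = I*√105187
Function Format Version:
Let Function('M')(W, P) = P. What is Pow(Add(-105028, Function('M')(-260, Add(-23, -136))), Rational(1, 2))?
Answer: Mul(I, Pow(105187, Rational(1, 2))) ≈ Mul(324.33, I)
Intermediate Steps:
Pow(Add(-105028, Function('M')(-260, Add(-23, -136))), Rational(1, 2)) = Pow(Add(-105028, Add(-23, -136)), Rational(1, 2)) = Pow(Add(-105028, -159), Rational(1, 2)) = Pow(-105187, Rational(1, 2)) = Mul(I, Pow(105187, Rational(1, 2)))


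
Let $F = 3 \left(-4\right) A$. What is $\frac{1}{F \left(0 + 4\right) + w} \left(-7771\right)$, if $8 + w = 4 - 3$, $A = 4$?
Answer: $\frac{7771}{199} \approx 39.05$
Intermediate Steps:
$w = -7$ ($w = -8 + \left(4 - 3\right) = -8 + 1 = -7$)
$F = -48$ ($F = 3 \left(-4\right) 4 = \left(-12\right) 4 = -48$)
$\frac{1}{F \left(0 + 4\right) + w} \left(-7771\right) = \frac{1}{- 48 \left(0 + 4\right) - 7} \left(-7771\right) = \frac{1}{\left(-48\right) 4 - 7} \left(-7771\right) = \frac{1}{-192 - 7} \left(-7771\right) = \frac{1}{-199} \left(-7771\right) = \left(- \frac{1}{199}\right) \left(-7771\right) = \frac{7771}{199}$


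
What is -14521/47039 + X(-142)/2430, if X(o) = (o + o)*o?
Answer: 930851381/57152385 ≈ 16.287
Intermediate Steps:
X(o) = 2*o² (X(o) = (2*o)*o = 2*o²)
-14521/47039 + X(-142)/2430 = -14521/47039 + (2*(-142)²)/2430 = -14521*1/47039 + (2*20164)*(1/2430) = -14521/47039 + 40328*(1/2430) = -14521/47039 + 20164/1215 = 930851381/57152385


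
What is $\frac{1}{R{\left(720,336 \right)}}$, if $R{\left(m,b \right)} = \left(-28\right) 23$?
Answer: $- \frac{1}{644} \approx -0.0015528$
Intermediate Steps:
$R{\left(m,b \right)} = -644$
$\frac{1}{R{\left(720,336 \right)}} = \frac{1}{-644} = - \frac{1}{644}$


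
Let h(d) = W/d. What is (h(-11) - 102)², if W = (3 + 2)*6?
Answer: 1327104/121 ≈ 10968.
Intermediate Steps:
W = 30 (W = 5*6 = 30)
h(d) = 30/d
(h(-11) - 102)² = (30/(-11) - 102)² = (30*(-1/11) - 102)² = (-30/11 - 102)² = (-1152/11)² = 1327104/121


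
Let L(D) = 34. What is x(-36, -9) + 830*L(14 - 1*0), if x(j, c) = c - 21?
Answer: 28190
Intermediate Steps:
x(j, c) = -21 + c
x(-36, -9) + 830*L(14 - 1*0) = (-21 - 9) + 830*34 = -30 + 28220 = 28190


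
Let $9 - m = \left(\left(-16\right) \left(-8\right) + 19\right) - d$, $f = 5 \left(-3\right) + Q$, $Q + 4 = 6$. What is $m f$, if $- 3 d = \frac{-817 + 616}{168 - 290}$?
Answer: $\frac{219739}{122} \approx 1801.1$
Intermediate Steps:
$Q = 2$ ($Q = -4 + 6 = 2$)
$d = - \frac{67}{122}$ ($d = - \frac{\left(-817 + 616\right) \frac{1}{168 - 290}}{3} = - \frac{\left(-201\right) \frac{1}{-122}}{3} = - \frac{\left(-201\right) \left(- \frac{1}{122}\right)}{3} = \left(- \frac{1}{3}\right) \frac{201}{122} = - \frac{67}{122} \approx -0.54918$)
$f = -13$ ($f = 5 \left(-3\right) + 2 = -15 + 2 = -13$)
$m = - \frac{16903}{122}$ ($m = 9 - \left(\left(\left(-16\right) \left(-8\right) + 19\right) - - \frac{67}{122}\right) = 9 - \left(\left(128 + 19\right) + \frac{67}{122}\right) = 9 - \left(147 + \frac{67}{122}\right) = 9 - \frac{18001}{122} = - \frac{16903}{122} \approx -138.55$)
$m f = \left(- \frac{16903}{122}\right) \left(-13\right) = \frac{219739}{122}$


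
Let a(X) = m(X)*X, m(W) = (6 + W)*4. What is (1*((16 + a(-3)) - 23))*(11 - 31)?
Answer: 860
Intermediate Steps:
m(W) = 24 + 4*W
a(X) = X*(24 + 4*X) (a(X) = (24 + 4*X)*X = X*(24 + 4*X))
(1*((16 + a(-3)) - 23))*(11 - 31) = (1*((16 + 4*(-3)*(6 - 3)) - 23))*(11 - 31) = (1*((16 + 4*(-3)*3) - 23))*(-20) = (1*((16 - 36) - 23))*(-20) = (1*(-20 - 23))*(-20) = (1*(-43))*(-20) = -43*(-20) = 860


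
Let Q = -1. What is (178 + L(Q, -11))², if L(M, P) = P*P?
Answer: 89401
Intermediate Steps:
L(M, P) = P²
(178 + L(Q, -11))² = (178 + (-11)²)² = (178 + 121)² = 299² = 89401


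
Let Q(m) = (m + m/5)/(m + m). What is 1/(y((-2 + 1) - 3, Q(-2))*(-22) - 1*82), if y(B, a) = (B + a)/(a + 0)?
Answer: 3/128 ≈ 0.023438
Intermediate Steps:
Q(m) = ⅗ (Q(m) = (m + m*(⅕))/((2*m)) = (m + m/5)*(1/(2*m)) = (6*m/5)*(1/(2*m)) = ⅗)
y(B, a) = (B + a)/a
1/(y((-2 + 1) - 3, Q(-2))*(-22) - 1*82) = 1/(((((-2 + 1) - 3) + ⅗)/(⅗))*(-22) - 1*82) = 1/((5*((-1 - 3) + ⅗)/3)*(-22) - 82) = 1/((5*(-4 + ⅗)/3)*(-22) - 82) = 1/(((5/3)*(-17/5))*(-22) - 82) = 1/(-17/3*(-22) - 82) = 1/(374/3 - 82) = 1/(128/3) = 3/128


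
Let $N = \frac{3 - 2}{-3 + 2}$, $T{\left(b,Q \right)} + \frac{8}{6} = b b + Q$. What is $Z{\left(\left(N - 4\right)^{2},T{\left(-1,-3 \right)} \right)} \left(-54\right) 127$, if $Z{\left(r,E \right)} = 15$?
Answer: $-102870$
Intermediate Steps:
$T{\left(b,Q \right)} = - \frac{4}{3} + Q + b^{2}$ ($T{\left(b,Q \right)} = - \frac{4}{3} + \left(b b + Q\right) = - \frac{4}{3} + \left(b^{2} + Q\right) = - \frac{4}{3} + \left(Q + b^{2}\right) = - \frac{4}{3} + Q + b^{2}$)
$N = -1$ ($N = 1 \frac{1}{-1} = 1 \left(-1\right) = -1$)
$Z{\left(\left(N - 4\right)^{2},T{\left(-1,-3 \right)} \right)} \left(-54\right) 127 = 15 \left(-54\right) 127 = \left(-810\right) 127 = -102870$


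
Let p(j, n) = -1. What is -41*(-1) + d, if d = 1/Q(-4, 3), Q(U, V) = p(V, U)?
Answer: 40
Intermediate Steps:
Q(U, V) = -1
d = -1 (d = 1/(-1) = -1)
-41*(-1) + d = -41*(-1) - 1 = 41 - 1 = 40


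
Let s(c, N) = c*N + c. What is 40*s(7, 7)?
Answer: 2240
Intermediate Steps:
s(c, N) = c + N*c (s(c, N) = N*c + c = c + N*c)
40*s(7, 7) = 40*(7*(1 + 7)) = 40*(7*8) = 40*56 = 2240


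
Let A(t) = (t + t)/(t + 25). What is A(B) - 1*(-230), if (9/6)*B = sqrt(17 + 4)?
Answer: 424754/1847 + 100*sqrt(21)/1847 ≈ 230.22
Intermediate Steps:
B = 2*sqrt(21)/3 (B = 2*sqrt(17 + 4)/3 = 2*sqrt(21)/3 ≈ 3.0550)
A(t) = 2*t/(25 + t) (A(t) = (2*t)/(25 + t) = 2*t/(25 + t))
A(B) - 1*(-230) = 2*(2*sqrt(21)/3)/(25 + 2*sqrt(21)/3) - 1*(-230) = 4*sqrt(21)/(3*(25 + 2*sqrt(21)/3)) + 230 = 230 + 4*sqrt(21)/(3*(25 + 2*sqrt(21)/3))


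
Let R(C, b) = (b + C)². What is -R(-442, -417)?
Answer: -737881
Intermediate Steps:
R(C, b) = (C + b)²
-R(-442, -417) = -(-442 - 417)² = -1*(-859)² = -1*737881 = -737881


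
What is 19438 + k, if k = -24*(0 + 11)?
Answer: 19174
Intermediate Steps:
k = -264 (k = -24*11 = -264)
19438 + k = 19438 - 264 = 19174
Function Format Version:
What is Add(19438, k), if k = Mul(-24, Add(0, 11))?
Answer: 19174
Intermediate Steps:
k = -264 (k = Mul(-24, 11) = -264)
Add(19438, k) = Add(19438, -264) = 19174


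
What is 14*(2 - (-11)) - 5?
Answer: 177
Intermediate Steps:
14*(2 - (-11)) - 5 = 14*(2 - 1*(-11)) - 5 = 14*(2 + 11) - 5 = 14*13 - 5 = 182 - 5 = 177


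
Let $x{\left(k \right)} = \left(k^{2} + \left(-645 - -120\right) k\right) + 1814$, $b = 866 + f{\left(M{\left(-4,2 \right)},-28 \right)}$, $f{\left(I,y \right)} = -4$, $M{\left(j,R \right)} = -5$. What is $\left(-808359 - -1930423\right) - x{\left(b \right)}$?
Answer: $829756$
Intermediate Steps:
$b = 862$ ($b = 866 - 4 = 862$)
$x{\left(k \right)} = 1814 + k^{2} - 525 k$ ($x{\left(k \right)} = \left(k^{2} + \left(-645 + 120\right) k\right) + 1814 = \left(k^{2} - 525 k\right) + 1814 = 1814 + k^{2} - 525 k$)
$\left(-808359 - -1930423\right) - x{\left(b \right)} = \left(-808359 - -1930423\right) - \left(1814 + 862^{2} - 452550\right) = \left(-808359 + 1930423\right) - \left(1814 + 743044 - 452550\right) = 1122064 - 292308 = 829756$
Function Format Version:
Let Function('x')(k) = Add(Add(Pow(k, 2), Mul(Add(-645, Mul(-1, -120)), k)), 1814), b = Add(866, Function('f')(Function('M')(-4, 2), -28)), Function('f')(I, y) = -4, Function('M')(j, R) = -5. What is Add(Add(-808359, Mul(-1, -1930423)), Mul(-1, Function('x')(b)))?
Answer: 829756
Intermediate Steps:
b = 862 (b = Add(866, -4) = 862)
Function('x')(k) = Add(1814, Pow(k, 2), Mul(-525, k)) (Function('x')(k) = Add(Add(Pow(k, 2), Mul(Add(-645, 120), k)), 1814) = Add(Add(Pow(k, 2), Mul(-525, k)), 1814) = Add(1814, Pow(k, 2), Mul(-525, k)))
Add(Add(-808359, Mul(-1, -1930423)), Mul(-1, Function('x')(b))) = Add(Add(-808359, Mul(-1, -1930423)), Mul(-1, Add(1814, Pow(862, 2), Mul(-525, 862)))) = Add(Add(-808359, 1930423), Mul(-1, Add(1814, 743044, -452550))) = Add(1122064, Mul(-1, 292308)) = Add(1122064, -292308) = 829756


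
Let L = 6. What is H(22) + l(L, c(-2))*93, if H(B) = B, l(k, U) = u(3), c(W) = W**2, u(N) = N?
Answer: 301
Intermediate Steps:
l(k, U) = 3
H(22) + l(L, c(-2))*93 = 22 + 3*93 = 22 + 279 = 301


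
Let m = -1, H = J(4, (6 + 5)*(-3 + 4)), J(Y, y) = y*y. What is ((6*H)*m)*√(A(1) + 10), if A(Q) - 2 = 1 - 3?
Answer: -726*√10 ≈ -2295.8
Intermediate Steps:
J(Y, y) = y²
H = 121 (H = ((6 + 5)*(-3 + 4))² = (11*1)² = 11² = 121)
A(Q) = 0 (A(Q) = 2 + (1 - 3) = 2 - 2 = 0)
((6*H)*m)*√(A(1) + 10) = ((6*121)*(-1))*√(0 + 10) = (726*(-1))*√10 = -726*√10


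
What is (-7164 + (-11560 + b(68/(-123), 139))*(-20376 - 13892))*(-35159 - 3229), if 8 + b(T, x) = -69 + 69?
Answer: -15217197443280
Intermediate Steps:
b(T, x) = -8 (b(T, x) = -8 + (-69 + 69) = -8 + 0 = -8)
(-7164 + (-11560 + b(68/(-123), 139))*(-20376 - 13892))*(-35159 - 3229) = (-7164 + (-11560 - 8)*(-20376 - 13892))*(-35159 - 3229) = (-7164 - 11568*(-34268))*(-38388) = (-7164 + 396412224)*(-38388) = 396405060*(-38388) = -15217197443280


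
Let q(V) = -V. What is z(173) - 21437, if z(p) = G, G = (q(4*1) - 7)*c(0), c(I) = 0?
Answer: -21437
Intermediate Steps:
G = 0 (G = (-4 - 7)*0 = -11*0 = 0)
z(p) = 0
z(173) - 21437 = 0 - 21437 = -21437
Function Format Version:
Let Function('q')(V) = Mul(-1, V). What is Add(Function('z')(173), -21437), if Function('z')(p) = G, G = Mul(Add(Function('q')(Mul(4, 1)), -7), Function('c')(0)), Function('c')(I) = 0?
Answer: -21437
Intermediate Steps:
G = 0 (G = Mul(Add(Mul(-1, Mul(4, 1)), -7), 0) = Mul(Add(Mul(-1, 4), -7), 0) = Mul(Add(-4, -7), 0) = Mul(-11, 0) = 0)
Function('z')(p) = 0
Add(Function('z')(173), -21437) = Add(0, -21437) = -21437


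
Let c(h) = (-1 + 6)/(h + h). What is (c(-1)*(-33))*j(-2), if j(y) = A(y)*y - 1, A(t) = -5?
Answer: 1485/2 ≈ 742.50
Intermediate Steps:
c(h) = 5/(2*h) (c(h) = 5/((2*h)) = 5*(1/(2*h)) = 5/(2*h))
j(y) = -1 - 5*y (j(y) = -5*y - 1 = -1 - 5*y)
(c(-1)*(-33))*j(-2) = (((5/2)/(-1))*(-33))*(-1 - 5*(-2)) = (((5/2)*(-1))*(-33))*(-1 + 10) = -5/2*(-33)*9 = (165/2)*9 = 1485/2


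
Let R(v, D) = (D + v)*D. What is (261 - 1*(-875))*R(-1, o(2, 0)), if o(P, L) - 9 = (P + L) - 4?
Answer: 47712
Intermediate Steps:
o(P, L) = 5 + L + P (o(P, L) = 9 + ((P + L) - 4) = 9 + ((L + P) - 4) = 9 + (-4 + L + P) = 5 + L + P)
R(v, D) = D*(D + v)
(261 - 1*(-875))*R(-1, o(2, 0)) = (261 - 1*(-875))*((5 + 0 + 2)*((5 + 0 + 2) - 1)) = (261 + 875)*(7*(7 - 1)) = 1136*(7*6) = 1136*42 = 47712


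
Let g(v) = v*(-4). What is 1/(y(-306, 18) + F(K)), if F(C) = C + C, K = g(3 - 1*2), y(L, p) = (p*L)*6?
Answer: -1/33056 ≈ -3.0252e-5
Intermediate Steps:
y(L, p) = 6*L*p (y(L, p) = (L*p)*6 = 6*L*p)
g(v) = -4*v
K = -4 (K = -4*(3 - 1*2) = -4*(3 - 2) = -4*1 = -4)
F(C) = 2*C
1/(y(-306, 18) + F(K)) = 1/(6*(-306)*18 + 2*(-4)) = 1/(-33048 - 8) = 1/(-33056) = -1/33056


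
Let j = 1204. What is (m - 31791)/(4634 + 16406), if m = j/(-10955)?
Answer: -49753087/32927600 ≈ -1.5110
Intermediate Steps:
m = -172/1565 (m = 1204/(-10955) = 1204*(-1/10955) = -172/1565 ≈ -0.10990)
(m - 31791)/(4634 + 16406) = (-172/1565 - 31791)/(4634 + 16406) = -49753087/1565/21040 = -49753087/1565*1/21040 = -49753087/32927600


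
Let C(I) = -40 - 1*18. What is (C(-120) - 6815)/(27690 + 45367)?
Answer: -6873/73057 ≈ -0.094077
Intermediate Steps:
C(I) = -58 (C(I) = -40 - 18 = -58)
(C(-120) - 6815)/(27690 + 45367) = (-58 - 6815)/(27690 + 45367) = -6873/73057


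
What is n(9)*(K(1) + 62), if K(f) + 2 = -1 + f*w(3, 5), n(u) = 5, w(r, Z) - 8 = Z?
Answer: 360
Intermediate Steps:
w(r, Z) = 8 + Z
K(f) = -3 + 13*f (K(f) = -2 + (-1 + f*(8 + 5)) = -2 + (-1 + f*13) = -2 + (-1 + 13*f) = -3 + 13*f)
n(9)*(K(1) + 62) = 5*((-3 + 13*1) + 62) = 5*((-3 + 13) + 62) = 5*(10 + 62) = 5*72 = 360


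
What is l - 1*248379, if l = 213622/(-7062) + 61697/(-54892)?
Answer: -48147805781627/193823652 ≈ -2.4841e+5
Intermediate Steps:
l = -6080921519/193823652 (l = 213622*(-1/7062) + 61697*(-1/54892) = -106811/3531 - 61697/54892 = -6080921519/193823652 ≈ -31.373)
l - 1*248379 = -6080921519/193823652 - 1*248379 = -6080921519/193823652 - 248379 = -48147805781627/193823652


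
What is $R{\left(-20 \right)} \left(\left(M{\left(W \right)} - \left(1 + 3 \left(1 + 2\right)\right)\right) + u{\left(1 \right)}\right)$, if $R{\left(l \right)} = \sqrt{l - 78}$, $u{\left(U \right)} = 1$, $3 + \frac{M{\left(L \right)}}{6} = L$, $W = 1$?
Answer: $- 147 i \sqrt{2} \approx - 207.89 i$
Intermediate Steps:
$M{\left(L \right)} = -18 + 6 L$
$R{\left(l \right)} = \sqrt{-78 + l}$
$R{\left(-20 \right)} \left(\left(M{\left(W \right)} - \left(1 + 3 \left(1 + 2\right)\right)\right) + u{\left(1 \right)}\right) = \sqrt{-78 - 20} \left(\left(\left(-18 + 6 \cdot 1\right) - \left(1 + 3 \left(1 + 2\right)\right)\right) + 1\right) = \sqrt{-98} \left(\left(\left(-18 + 6\right) - 10\right) + 1\right) = 7 i \sqrt{2} \left(\left(-12 - 10\right) + 1\right) = 7 i \sqrt{2} \left(-22 + 1\right) = 7 i \sqrt{2} \left(-21\right) = - 147 i \sqrt{2}$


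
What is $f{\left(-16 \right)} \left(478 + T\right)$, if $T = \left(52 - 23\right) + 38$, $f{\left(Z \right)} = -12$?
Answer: $-6540$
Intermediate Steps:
$T = 67$ ($T = 29 + 38 = 67$)
$f{\left(-16 \right)} \left(478 + T\right) = - 12 \left(478 + 67\right) = \left(-12\right) 545 = -6540$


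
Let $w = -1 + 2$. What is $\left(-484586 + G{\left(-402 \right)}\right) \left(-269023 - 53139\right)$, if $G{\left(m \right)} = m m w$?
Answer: $104052527084$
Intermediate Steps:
$w = 1$
$G{\left(m \right)} = m^{2}$ ($G{\left(m \right)} = m m 1 = m^{2} \cdot 1 = m^{2}$)
$\left(-484586 + G{\left(-402 \right)}\right) \left(-269023 - 53139\right) = \left(-484586 + \left(-402\right)^{2}\right) \left(-269023 - 53139\right) = \left(-484586 + 161604\right) \left(-322162\right) = \left(-322982\right) \left(-322162\right) = 104052527084$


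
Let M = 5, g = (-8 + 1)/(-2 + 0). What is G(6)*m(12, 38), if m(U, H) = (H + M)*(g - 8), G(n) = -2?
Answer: 387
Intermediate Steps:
g = 7/2 (g = -7/(-2) = -7*(-½) = 7/2 ≈ 3.5000)
m(U, H) = -45/2 - 9*H/2 (m(U, H) = (H + 5)*(7/2 - 8) = (5 + H)*(-9/2) = -45/2 - 9*H/2)
G(6)*m(12, 38) = -2*(-45/2 - 9/2*38) = -2*(-45/2 - 171) = -2*(-387/2) = 387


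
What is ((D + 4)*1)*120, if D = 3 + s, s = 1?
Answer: 960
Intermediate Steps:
D = 4 (D = 3 + 1 = 4)
((D + 4)*1)*120 = ((4 + 4)*1)*120 = (8*1)*120 = 8*120 = 960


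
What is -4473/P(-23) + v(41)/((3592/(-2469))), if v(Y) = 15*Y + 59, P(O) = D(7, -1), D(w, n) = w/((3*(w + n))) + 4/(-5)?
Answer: 692229759/66452 ≈ 10417.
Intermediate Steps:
D(w, n) = -⅘ + w/(3*n + 3*w) (D(w, n) = w/((3*(n + w))) + 4*(-⅕) = w/(3*n + 3*w) - ⅘ = -⅘ + w/(3*n + 3*w))
P(O) = -37/90 (P(O) = (-12*(-1) - 7*7)/(15*(-1 + 7)) = (1/15)*(12 - 49)/6 = (1/15)*(⅙)*(-37) = -37/90)
v(Y) = 59 + 15*Y
-4473/P(-23) + v(41)/((3592/(-2469))) = -4473/(-37/90) + (59 + 15*41)/((3592/(-2469))) = -4473*(-90/37) + (59 + 615)/((3592*(-1/2469))) = 402570/37 + 674/(-3592/2469) = 402570/37 + 674*(-2469/3592) = 402570/37 - 832053/1796 = 692229759/66452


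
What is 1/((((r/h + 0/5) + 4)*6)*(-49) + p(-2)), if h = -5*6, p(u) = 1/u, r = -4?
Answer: -10/12157 ≈ -0.00082257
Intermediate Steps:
h = -30
1/((((r/h + 0/5) + 4)*6)*(-49) + p(-2)) = 1/((((-4/(-30) + 0/5) + 4)*6)*(-49) + 1/(-2)) = 1/((((-4*(-1/30) + 0*(⅕)) + 4)*6)*(-49) - ½) = 1/((((2/15 + 0) + 4)*6)*(-49) - ½) = 1/(((2/15 + 4)*6)*(-49) - ½) = 1/(((62/15)*6)*(-49) - ½) = 1/((124/5)*(-49) - ½) = 1/(-6076/5 - ½) = 1/(-12157/10) = -10/12157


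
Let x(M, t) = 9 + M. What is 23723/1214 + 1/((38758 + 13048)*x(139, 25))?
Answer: 90945537219/4654043816 ≈ 19.541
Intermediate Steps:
23723/1214 + 1/((38758 + 13048)*x(139, 25)) = 23723/1214 + 1/((38758 + 13048)*(9 + 139)) = 23723*(1/1214) + 1/(51806*148) = 23723/1214 + (1/51806)*(1/148) = 23723/1214 + 1/7667288 = 90945537219/4654043816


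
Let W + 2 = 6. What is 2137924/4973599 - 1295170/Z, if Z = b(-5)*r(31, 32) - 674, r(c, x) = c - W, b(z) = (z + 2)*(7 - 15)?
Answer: 3220855901427/64656787 ≈ 49815.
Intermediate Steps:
W = 4 (W = -2 + 6 = 4)
b(z) = -16 - 8*z (b(z) = (2 + z)*(-8) = -16 - 8*z)
r(c, x) = -4 + c (r(c, x) = c - 1*4 = c - 4 = -4 + c)
Z = -26 (Z = (-16 - 8*(-5))*(-4 + 31) - 674 = (-16 + 40)*27 - 674 = 24*27 - 674 = 648 - 674 = -26)
2137924/4973599 - 1295170/Z = 2137924/4973599 - 1295170/(-26) = 2137924*(1/4973599) - 1295170*(-1/26) = 2137924/4973599 + 647585/13 = 3220855901427/64656787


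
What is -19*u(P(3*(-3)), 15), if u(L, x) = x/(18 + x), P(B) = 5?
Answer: -95/11 ≈ -8.6364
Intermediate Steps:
-19*u(P(3*(-3)), 15) = -285/(18 + 15) = -285/33 = -19*5/11 = -95/11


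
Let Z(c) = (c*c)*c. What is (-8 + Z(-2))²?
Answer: 256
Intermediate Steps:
Z(c) = c³ (Z(c) = c²*c = c³)
(-8 + Z(-2))² = (-8 + (-2)³)² = (-8 - 8)² = (-16)² = 256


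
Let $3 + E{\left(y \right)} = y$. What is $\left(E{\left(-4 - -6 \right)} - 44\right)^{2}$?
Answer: $2025$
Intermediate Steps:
$E{\left(y \right)} = -3 + y$
$\left(E{\left(-4 - -6 \right)} - 44\right)^{2} = \left(\left(-3 - -2\right) - 44\right)^{2} = \left(\left(-3 + \left(-4 + 6\right)\right) - 44\right)^{2} = \left(\left(-3 + 2\right) - 44\right)^{2} = \left(-1 - 44\right)^{2} = \left(-45\right)^{2} = 2025$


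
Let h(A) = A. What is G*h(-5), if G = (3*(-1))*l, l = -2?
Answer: -30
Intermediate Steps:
G = 6 (G = (3*(-1))*(-2) = -3*(-2) = 6)
G*h(-5) = 6*(-5) = -30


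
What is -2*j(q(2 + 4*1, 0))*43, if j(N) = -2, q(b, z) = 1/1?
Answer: 172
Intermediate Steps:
q(b, z) = 1
-2*j(q(2 + 4*1, 0))*43 = -2*(-2)*43 = 4*43 = 172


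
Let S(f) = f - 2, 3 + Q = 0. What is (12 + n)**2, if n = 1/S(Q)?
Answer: 3481/25 ≈ 139.24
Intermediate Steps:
Q = -3 (Q = -3 + 0 = -3)
S(f) = -2 + f
n = -1/5 (n = 1/(-2 - 3) = 1/(-5) = -1/5 ≈ -0.20000)
(12 + n)**2 = (12 - 1/5)**2 = (59/5)**2 = 3481/25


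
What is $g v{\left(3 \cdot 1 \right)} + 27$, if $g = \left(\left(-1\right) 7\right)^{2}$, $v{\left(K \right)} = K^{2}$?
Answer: $468$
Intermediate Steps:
$g = 49$ ($g = \left(-7\right)^{2} = 49$)
$g v{\left(3 \cdot 1 \right)} + 27 = 49 \left(3 \cdot 1\right)^{2} + 27 = 49 \cdot 3^{2} + 27 = 49 \cdot 9 + 27 = 441 + 27 = 468$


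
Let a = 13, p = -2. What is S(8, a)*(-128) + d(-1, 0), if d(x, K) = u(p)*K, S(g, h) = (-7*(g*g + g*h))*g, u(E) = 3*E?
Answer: 1204224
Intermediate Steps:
S(g, h) = g*(-7*g² - 7*g*h) (S(g, h) = (-7*(g² + g*h))*g = (-7*g² - 7*g*h)*g = g*(-7*g² - 7*g*h))
d(x, K) = -6*K (d(x, K) = (3*(-2))*K = -6*K)
S(8, a)*(-128) + d(-1, 0) = (7*8²*(-1*8 - 1*13))*(-128) - 6*0 = (7*64*(-8 - 13))*(-128) + 0 = (7*64*(-21))*(-128) + 0 = -9408*(-128) + 0 = 1204224 + 0 = 1204224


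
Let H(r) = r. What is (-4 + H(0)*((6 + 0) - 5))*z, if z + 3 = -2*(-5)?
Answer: -28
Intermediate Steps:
z = 7 (z = -3 - 2*(-5) = -3 + 10 = 7)
(-4 + H(0)*((6 + 0) - 5))*z = (-4 + 0*((6 + 0) - 5))*7 = (-4 + 0*(6 - 5))*7 = (-4 + 0*1)*7 = (-4 + 0)*7 = -4*7 = -28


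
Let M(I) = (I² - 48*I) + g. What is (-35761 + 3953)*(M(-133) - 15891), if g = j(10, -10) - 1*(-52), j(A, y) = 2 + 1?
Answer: -262002496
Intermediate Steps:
j(A, y) = 3
g = 55 (g = 3 - 1*(-52) = 3 + 52 = 55)
M(I) = 55 + I² - 48*I (M(I) = (I² - 48*I) + 55 = 55 + I² - 48*I)
(-35761 + 3953)*(M(-133) - 15891) = (-35761 + 3953)*((55 + (-133)² - 48*(-133)) - 15891) = -31808*((55 + 17689 + 6384) - 15891) = -31808*(24128 - 15891) = -31808*8237 = -262002496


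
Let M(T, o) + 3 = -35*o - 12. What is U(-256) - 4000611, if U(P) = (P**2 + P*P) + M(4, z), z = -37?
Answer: -3868259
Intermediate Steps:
M(T, o) = -15 - 35*o (M(T, o) = -3 + (-35*o - 12) = -3 + (-12 - 35*o) = -15 - 35*o)
U(P) = 1280 + 2*P**2 (U(P) = (P**2 + P*P) + (-15 - 35*(-37)) = (P**2 + P**2) + (-15 + 1295) = 2*P**2 + 1280 = 1280 + 2*P**2)
U(-256) - 4000611 = (1280 + 2*(-256)**2) - 4000611 = (1280 + 2*65536) - 4000611 = (1280 + 131072) - 4000611 = 132352 - 4000611 = -3868259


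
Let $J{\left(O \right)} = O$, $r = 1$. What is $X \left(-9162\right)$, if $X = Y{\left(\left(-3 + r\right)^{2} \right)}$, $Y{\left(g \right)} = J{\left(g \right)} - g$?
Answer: $0$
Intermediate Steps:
$Y{\left(g \right)} = 0$ ($Y{\left(g \right)} = g - g = 0$)
$X = 0$
$X \left(-9162\right) = 0 \left(-9162\right) = 0$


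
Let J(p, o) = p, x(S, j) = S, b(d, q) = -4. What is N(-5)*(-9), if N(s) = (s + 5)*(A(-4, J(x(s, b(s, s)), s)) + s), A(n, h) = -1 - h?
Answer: 0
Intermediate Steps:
N(s) = -5 - s (N(s) = (s + 5)*((-1 - s) + s) = (5 + s)*(-1) = -5 - s)
N(-5)*(-9) = (-5 - 1*(-5))*(-9) = (-5 + 5)*(-9) = 0*(-9) = 0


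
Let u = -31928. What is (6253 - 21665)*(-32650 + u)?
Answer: 995276136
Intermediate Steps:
(6253 - 21665)*(-32650 + u) = (6253 - 21665)*(-32650 - 31928) = -15412*(-64578) = 995276136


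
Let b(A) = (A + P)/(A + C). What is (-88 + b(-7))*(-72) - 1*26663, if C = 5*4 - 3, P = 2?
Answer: -20291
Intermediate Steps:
C = 17 (C = 20 - 3 = 17)
b(A) = (2 + A)/(17 + A) (b(A) = (A + 2)/(A + 17) = (2 + A)/(17 + A))
(-88 + b(-7))*(-72) - 1*26663 = (-88 + (2 - 7)/(17 - 7))*(-72) - 1*26663 = (-88 - 5/10)*(-72) - 26663 = (-88 + (⅒)*(-5))*(-72) - 26663 = (-88 - ½)*(-72) - 26663 = -177/2*(-72) - 26663 = 6372 - 26663 = -20291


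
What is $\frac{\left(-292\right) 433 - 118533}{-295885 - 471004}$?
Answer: $\frac{244969}{766889} \approx 0.31943$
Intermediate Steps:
$\frac{\left(-292\right) 433 - 118533}{-295885 - 471004} = \frac{-126436 - 118533}{-766889} = \left(-244969\right) \left(- \frac{1}{766889}\right) = \frac{244969}{766889}$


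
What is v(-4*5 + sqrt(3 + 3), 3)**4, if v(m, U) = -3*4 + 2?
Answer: 10000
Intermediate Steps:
v(m, U) = -10 (v(m, U) = -12 + 2 = -10)
v(-4*5 + sqrt(3 + 3), 3)**4 = (-10)**4 = 10000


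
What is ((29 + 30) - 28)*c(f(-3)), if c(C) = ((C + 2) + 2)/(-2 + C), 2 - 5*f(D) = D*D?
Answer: -403/17 ≈ -23.706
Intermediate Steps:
f(D) = 2/5 - D**2/5 (f(D) = 2/5 - D*D/5 = 2/5 - D**2/5)
c(C) = (4 + C)/(-2 + C) (c(C) = ((2 + C) + 2)/(-2 + C) = (4 + C)/(-2 + C))
((29 + 30) - 28)*c(f(-3)) = ((29 + 30) - 28)*((4 + (2/5 - 1/5*(-3)**2))/(-2 + (2/5 - 1/5*(-3)**2))) = (59 - 28)*((4 + (2/5 - 1/5*9))/(-2 + (2/5 - 1/5*9))) = 31*((4 + (2/5 - 9/5))/(-2 + (2/5 - 9/5))) = 31*((4 - 7/5)/(-2 - 7/5)) = 31*((13/5)/(-17/5)) = 31*(-5/17*13/5) = 31*(-13/17) = -403/17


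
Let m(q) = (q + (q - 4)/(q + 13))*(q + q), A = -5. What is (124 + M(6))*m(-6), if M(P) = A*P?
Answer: 58656/7 ≈ 8379.4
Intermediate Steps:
M(P) = -5*P
m(q) = 2*q*(q + (-4 + q)/(13 + q)) (m(q) = (q + (-4 + q)/(13 + q))*(2*q) = 2*q*(q + (-4 + q)/(13 + q)))
(124 + M(6))*m(-6) = (124 - 5*6)*(2*(-6)*(-4 + (-6)² + 14*(-6))/(13 - 6)) = (124 - 30)*(2*(-6)*(-4 + 36 - 84)/7) = 94*(2*(-6)*(⅐)*(-52)) = 94*(624/7) = 58656/7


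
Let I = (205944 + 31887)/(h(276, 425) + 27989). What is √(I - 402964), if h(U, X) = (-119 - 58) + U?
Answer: I*√79476505737022/14044 ≈ 634.79*I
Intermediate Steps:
h(U, X) = -177 + U
I = 237831/28088 (I = (205944 + 31887)/((-177 + 276) + 27989) = 237831/(99 + 27989) = 237831/28088 ≈ 8.4673)
√(I - 402964) = √(237831/28088 - 402964) = √(-11318215001/28088) = I*√79476505737022/14044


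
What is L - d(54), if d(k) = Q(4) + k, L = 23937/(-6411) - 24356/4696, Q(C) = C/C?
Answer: -160365629/2508838 ≈ -63.920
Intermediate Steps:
Q(C) = 1
L = -22379539/2508838 (L = 23937*(-1/6411) - 24356*1/4696 = -7979/2137 - 6089/1174 = -22379539/2508838 ≈ -8.9203)
d(k) = 1 + k
L - d(54) = -22379539/2508838 - (1 + 54) = -22379539/2508838 - 1*55 = -22379539/2508838 - 55 = -160365629/2508838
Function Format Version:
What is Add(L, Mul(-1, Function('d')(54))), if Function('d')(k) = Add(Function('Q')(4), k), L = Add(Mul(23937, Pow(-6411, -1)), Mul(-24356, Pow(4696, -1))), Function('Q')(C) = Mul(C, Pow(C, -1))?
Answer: Rational(-160365629, 2508838) ≈ -63.920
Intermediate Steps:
Function('Q')(C) = 1
L = Rational(-22379539, 2508838) (L = Add(Mul(23937, Rational(-1, 6411)), Mul(-24356, Rational(1, 4696))) = Add(Rational(-7979, 2137), Rational(-6089, 1174)) = Rational(-22379539, 2508838) ≈ -8.9203)
Function('d')(k) = Add(1, k)
Add(L, Mul(-1, Function('d')(54))) = Add(Rational(-22379539, 2508838), Mul(-1, Add(1, 54))) = Add(Rational(-22379539, 2508838), Mul(-1, 55)) = Add(Rational(-22379539, 2508838), -55) = Rational(-160365629, 2508838)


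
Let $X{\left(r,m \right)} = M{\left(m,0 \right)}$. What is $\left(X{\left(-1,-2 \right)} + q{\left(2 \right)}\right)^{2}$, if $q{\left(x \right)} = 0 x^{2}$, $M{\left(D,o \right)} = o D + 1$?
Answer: $1$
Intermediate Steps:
$M{\left(D,o \right)} = 1 + D o$ ($M{\left(D,o \right)} = D o + 1 = 1 + D o$)
$X{\left(r,m \right)} = 1$ ($X{\left(r,m \right)} = 1 + m 0 = 1 + 0 = 1$)
$q{\left(x \right)} = 0$
$\left(X{\left(-1,-2 \right)} + q{\left(2 \right)}\right)^{2} = \left(1 + 0\right)^{2} = 1^{2} = 1$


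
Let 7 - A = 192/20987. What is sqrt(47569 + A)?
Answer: 2*sqrt(5238760878710)/20987 ≈ 218.12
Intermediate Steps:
A = 146717/20987 (A = 7 - 192/20987 = 146717/20987 ≈ 6.9909)
sqrt(47569 + A) = sqrt(47569 + 146717/20987) = sqrt(998477320/20987) = 2*sqrt(5238760878710)/20987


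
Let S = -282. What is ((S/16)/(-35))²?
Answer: 19881/78400 ≈ 0.25358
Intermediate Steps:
((S/16)/(-35))² = (-282/16/(-35))² = (-282*1/16*(-1/35))² = (-141/8*(-1/35))² = (141/280)² = 19881/78400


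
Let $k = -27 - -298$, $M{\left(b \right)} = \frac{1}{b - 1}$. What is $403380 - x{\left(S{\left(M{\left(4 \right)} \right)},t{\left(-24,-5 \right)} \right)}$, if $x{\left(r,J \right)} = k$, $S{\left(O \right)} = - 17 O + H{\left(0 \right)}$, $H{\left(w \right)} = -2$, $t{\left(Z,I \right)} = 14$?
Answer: $403109$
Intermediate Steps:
$M{\left(b \right)} = \frac{1}{-1 + b}$
$S{\left(O \right)} = -2 - 17 O$ ($S{\left(O \right)} = - 17 O - 2 = -2 - 17 O$)
$k = 271$ ($k = -27 + 298 = 271$)
$x{\left(r,J \right)} = 271$
$403380 - x{\left(S{\left(M{\left(4 \right)} \right)},t{\left(-24,-5 \right)} \right)} = 403380 - 271 = 403109$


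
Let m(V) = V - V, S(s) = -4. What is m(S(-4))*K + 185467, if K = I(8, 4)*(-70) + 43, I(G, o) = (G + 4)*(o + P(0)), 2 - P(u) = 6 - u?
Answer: 185467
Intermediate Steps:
P(u) = -4 + u (P(u) = 2 - (6 - u) = 2 + (-6 + u) = -4 + u)
m(V) = 0
I(G, o) = (-4 + o)*(4 + G) (I(G, o) = (G + 4)*(o + (-4 + 0)) = (4 + G)*(o - 4) = (4 + G)*(-4 + o) = (-4 + o)*(4 + G))
K = 43 (K = (-16 - 4*8 + 4*4 + 8*4)*(-70) + 43 = (-16 - 32 + 16 + 32)*(-70) + 43 = 0*(-70) + 43 = 0 + 43 = 43)
m(S(-4))*K + 185467 = 0*43 + 185467 = 0 + 185467 = 185467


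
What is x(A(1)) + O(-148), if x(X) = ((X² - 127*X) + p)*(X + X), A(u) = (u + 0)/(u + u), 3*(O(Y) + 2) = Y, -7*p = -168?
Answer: -1087/12 ≈ -90.583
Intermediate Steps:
p = 24 (p = -⅐*(-168) = 24)
O(Y) = -2 + Y/3
A(u) = ½ (A(u) = u/((2*u)) = u*(1/(2*u)) = ½)
x(X) = 2*X*(24 + X² - 127*X) (x(X) = ((X² - 127*X) + 24)*(X + X) = (24 + X² - 127*X)*(2*X) = 2*X*(24 + X² - 127*X))
x(A(1)) + O(-148) = 2*(½)*(24 + (½)² - 127*½) + (-2 + (⅓)*(-148)) = 2*(½)*(24 + ¼ - 127/2) + (-2 - 148/3) = 2*(½)*(-157/4) - 154/3 = -157/4 - 154/3 = -1087/12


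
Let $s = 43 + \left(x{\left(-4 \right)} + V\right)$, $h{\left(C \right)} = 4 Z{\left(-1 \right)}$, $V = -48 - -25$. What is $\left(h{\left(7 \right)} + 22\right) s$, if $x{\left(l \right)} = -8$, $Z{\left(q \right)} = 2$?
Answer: $360$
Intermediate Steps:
$V = -23$ ($V = -48 + 25 = -23$)
$h{\left(C \right)} = 8$ ($h{\left(C \right)} = 4 \cdot 2 = 8$)
$s = 12$ ($s = 43 - 31 = 12$)
$\left(h{\left(7 \right)} + 22\right) s = \left(8 + 22\right) 12 = 30 \cdot 12 = 360$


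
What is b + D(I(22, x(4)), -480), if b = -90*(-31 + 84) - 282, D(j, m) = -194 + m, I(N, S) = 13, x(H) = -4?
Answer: -5726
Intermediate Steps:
b = -5052 (b = -90*53 - 282 = -4770 - 282 = -5052)
b + D(I(22, x(4)), -480) = -5052 + (-194 - 480) = -5052 - 674 = -5726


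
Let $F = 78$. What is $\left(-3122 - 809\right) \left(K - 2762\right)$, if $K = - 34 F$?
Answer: $21282434$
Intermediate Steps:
$K = -2652$ ($K = \left(-34\right) 78 = -2652$)
$\left(-3122 - 809\right) \left(K - 2762\right) = \left(-3122 - 809\right) \left(-2652 - 2762\right) = \left(-3931\right) \left(-5414\right) = 21282434$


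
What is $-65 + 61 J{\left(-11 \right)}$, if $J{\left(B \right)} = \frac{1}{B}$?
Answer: $- \frac{776}{11} \approx -70.545$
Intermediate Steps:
$-65 + 61 J{\left(-11 \right)} = -65 + \frac{61}{-11} = -65 + 61 \left(- \frac{1}{11}\right) = -65 - \frac{61}{11} = - \frac{776}{11}$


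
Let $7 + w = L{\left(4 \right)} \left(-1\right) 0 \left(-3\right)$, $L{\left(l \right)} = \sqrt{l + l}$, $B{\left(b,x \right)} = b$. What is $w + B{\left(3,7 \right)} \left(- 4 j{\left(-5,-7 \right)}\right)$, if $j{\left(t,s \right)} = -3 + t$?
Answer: $89$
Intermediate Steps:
$L{\left(l \right)} = \sqrt{2} \sqrt{l}$ ($L{\left(l \right)} = \sqrt{2 l} = \sqrt{2} \sqrt{l}$)
$w = -7$ ($w = -7 + \sqrt{2} \sqrt{4} \left(-1\right) 0 \left(-3\right) = -7 + \sqrt{2} \cdot 2 \cdot 0 \left(-3\right) = -7 + 2 \sqrt{2} \cdot 0 = -7 + 0 = -7$)
$w + B{\left(3,7 \right)} \left(- 4 j{\left(-5,-7 \right)}\right) = -7 + 3 \left(- 4 \left(-3 - 5\right)\right) = -7 + 3 \left(\left(-4\right) \left(-8\right)\right) = -7 + 3 \cdot 32 = -7 + 96 = 89$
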